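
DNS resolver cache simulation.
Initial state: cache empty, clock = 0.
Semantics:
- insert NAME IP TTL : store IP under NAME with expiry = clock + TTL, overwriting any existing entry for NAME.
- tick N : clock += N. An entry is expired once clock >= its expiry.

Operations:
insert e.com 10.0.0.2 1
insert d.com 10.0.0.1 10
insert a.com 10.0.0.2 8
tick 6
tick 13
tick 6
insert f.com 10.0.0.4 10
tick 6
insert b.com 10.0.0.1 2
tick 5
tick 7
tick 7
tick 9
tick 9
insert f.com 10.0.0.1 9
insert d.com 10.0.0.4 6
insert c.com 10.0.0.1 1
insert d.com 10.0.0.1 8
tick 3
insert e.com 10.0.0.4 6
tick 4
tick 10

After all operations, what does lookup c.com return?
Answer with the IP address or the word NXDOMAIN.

Answer: NXDOMAIN

Derivation:
Op 1: insert e.com -> 10.0.0.2 (expiry=0+1=1). clock=0
Op 2: insert d.com -> 10.0.0.1 (expiry=0+10=10). clock=0
Op 3: insert a.com -> 10.0.0.2 (expiry=0+8=8). clock=0
Op 4: tick 6 -> clock=6. purged={e.com}
Op 5: tick 13 -> clock=19. purged={a.com,d.com}
Op 6: tick 6 -> clock=25.
Op 7: insert f.com -> 10.0.0.4 (expiry=25+10=35). clock=25
Op 8: tick 6 -> clock=31.
Op 9: insert b.com -> 10.0.0.1 (expiry=31+2=33). clock=31
Op 10: tick 5 -> clock=36. purged={b.com,f.com}
Op 11: tick 7 -> clock=43.
Op 12: tick 7 -> clock=50.
Op 13: tick 9 -> clock=59.
Op 14: tick 9 -> clock=68.
Op 15: insert f.com -> 10.0.0.1 (expiry=68+9=77). clock=68
Op 16: insert d.com -> 10.0.0.4 (expiry=68+6=74). clock=68
Op 17: insert c.com -> 10.0.0.1 (expiry=68+1=69). clock=68
Op 18: insert d.com -> 10.0.0.1 (expiry=68+8=76). clock=68
Op 19: tick 3 -> clock=71. purged={c.com}
Op 20: insert e.com -> 10.0.0.4 (expiry=71+6=77). clock=71
Op 21: tick 4 -> clock=75.
Op 22: tick 10 -> clock=85. purged={d.com,e.com,f.com}
lookup c.com: not in cache (expired or never inserted)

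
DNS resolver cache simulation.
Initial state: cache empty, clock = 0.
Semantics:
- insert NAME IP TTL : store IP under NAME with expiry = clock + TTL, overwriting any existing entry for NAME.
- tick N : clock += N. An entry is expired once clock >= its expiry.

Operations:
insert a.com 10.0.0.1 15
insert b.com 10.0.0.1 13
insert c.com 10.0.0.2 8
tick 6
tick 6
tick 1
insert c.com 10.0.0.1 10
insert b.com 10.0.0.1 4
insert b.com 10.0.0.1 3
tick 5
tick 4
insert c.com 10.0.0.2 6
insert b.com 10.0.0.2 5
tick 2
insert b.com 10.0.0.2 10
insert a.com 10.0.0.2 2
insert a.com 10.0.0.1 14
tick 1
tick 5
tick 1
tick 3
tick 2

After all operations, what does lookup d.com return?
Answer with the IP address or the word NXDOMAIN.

Op 1: insert a.com -> 10.0.0.1 (expiry=0+15=15). clock=0
Op 2: insert b.com -> 10.0.0.1 (expiry=0+13=13). clock=0
Op 3: insert c.com -> 10.0.0.2 (expiry=0+8=8). clock=0
Op 4: tick 6 -> clock=6.
Op 5: tick 6 -> clock=12. purged={c.com}
Op 6: tick 1 -> clock=13. purged={b.com}
Op 7: insert c.com -> 10.0.0.1 (expiry=13+10=23). clock=13
Op 8: insert b.com -> 10.0.0.1 (expiry=13+4=17). clock=13
Op 9: insert b.com -> 10.0.0.1 (expiry=13+3=16). clock=13
Op 10: tick 5 -> clock=18. purged={a.com,b.com}
Op 11: tick 4 -> clock=22.
Op 12: insert c.com -> 10.0.0.2 (expiry=22+6=28). clock=22
Op 13: insert b.com -> 10.0.0.2 (expiry=22+5=27). clock=22
Op 14: tick 2 -> clock=24.
Op 15: insert b.com -> 10.0.0.2 (expiry=24+10=34). clock=24
Op 16: insert a.com -> 10.0.0.2 (expiry=24+2=26). clock=24
Op 17: insert a.com -> 10.0.0.1 (expiry=24+14=38). clock=24
Op 18: tick 1 -> clock=25.
Op 19: tick 5 -> clock=30. purged={c.com}
Op 20: tick 1 -> clock=31.
Op 21: tick 3 -> clock=34. purged={b.com}
Op 22: tick 2 -> clock=36.
lookup d.com: not in cache (expired or never inserted)

Answer: NXDOMAIN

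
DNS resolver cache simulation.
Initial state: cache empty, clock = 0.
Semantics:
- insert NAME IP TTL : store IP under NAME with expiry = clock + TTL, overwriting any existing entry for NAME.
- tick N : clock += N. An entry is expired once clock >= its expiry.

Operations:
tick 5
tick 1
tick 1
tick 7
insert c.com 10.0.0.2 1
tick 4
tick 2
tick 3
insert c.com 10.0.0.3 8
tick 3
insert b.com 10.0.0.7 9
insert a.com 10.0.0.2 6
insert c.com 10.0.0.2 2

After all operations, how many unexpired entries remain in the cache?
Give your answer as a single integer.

Answer: 3

Derivation:
Op 1: tick 5 -> clock=5.
Op 2: tick 1 -> clock=6.
Op 3: tick 1 -> clock=7.
Op 4: tick 7 -> clock=14.
Op 5: insert c.com -> 10.0.0.2 (expiry=14+1=15). clock=14
Op 6: tick 4 -> clock=18. purged={c.com}
Op 7: tick 2 -> clock=20.
Op 8: tick 3 -> clock=23.
Op 9: insert c.com -> 10.0.0.3 (expiry=23+8=31). clock=23
Op 10: tick 3 -> clock=26.
Op 11: insert b.com -> 10.0.0.7 (expiry=26+9=35). clock=26
Op 12: insert a.com -> 10.0.0.2 (expiry=26+6=32). clock=26
Op 13: insert c.com -> 10.0.0.2 (expiry=26+2=28). clock=26
Final cache (unexpired): {a.com,b.com,c.com} -> size=3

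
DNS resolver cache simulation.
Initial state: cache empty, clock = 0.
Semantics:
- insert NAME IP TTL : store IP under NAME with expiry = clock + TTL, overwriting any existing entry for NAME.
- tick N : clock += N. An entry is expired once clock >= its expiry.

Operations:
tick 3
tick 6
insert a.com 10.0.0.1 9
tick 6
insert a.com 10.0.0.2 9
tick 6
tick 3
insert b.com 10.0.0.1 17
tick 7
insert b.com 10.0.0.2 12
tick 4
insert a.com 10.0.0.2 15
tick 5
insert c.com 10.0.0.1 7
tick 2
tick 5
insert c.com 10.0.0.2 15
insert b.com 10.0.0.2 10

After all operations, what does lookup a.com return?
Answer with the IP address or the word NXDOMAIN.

Answer: 10.0.0.2

Derivation:
Op 1: tick 3 -> clock=3.
Op 2: tick 6 -> clock=9.
Op 3: insert a.com -> 10.0.0.1 (expiry=9+9=18). clock=9
Op 4: tick 6 -> clock=15.
Op 5: insert a.com -> 10.0.0.2 (expiry=15+9=24). clock=15
Op 6: tick 6 -> clock=21.
Op 7: tick 3 -> clock=24. purged={a.com}
Op 8: insert b.com -> 10.0.0.1 (expiry=24+17=41). clock=24
Op 9: tick 7 -> clock=31.
Op 10: insert b.com -> 10.0.0.2 (expiry=31+12=43). clock=31
Op 11: tick 4 -> clock=35.
Op 12: insert a.com -> 10.0.0.2 (expiry=35+15=50). clock=35
Op 13: tick 5 -> clock=40.
Op 14: insert c.com -> 10.0.0.1 (expiry=40+7=47). clock=40
Op 15: tick 2 -> clock=42.
Op 16: tick 5 -> clock=47. purged={b.com,c.com}
Op 17: insert c.com -> 10.0.0.2 (expiry=47+15=62). clock=47
Op 18: insert b.com -> 10.0.0.2 (expiry=47+10=57). clock=47
lookup a.com: present, ip=10.0.0.2 expiry=50 > clock=47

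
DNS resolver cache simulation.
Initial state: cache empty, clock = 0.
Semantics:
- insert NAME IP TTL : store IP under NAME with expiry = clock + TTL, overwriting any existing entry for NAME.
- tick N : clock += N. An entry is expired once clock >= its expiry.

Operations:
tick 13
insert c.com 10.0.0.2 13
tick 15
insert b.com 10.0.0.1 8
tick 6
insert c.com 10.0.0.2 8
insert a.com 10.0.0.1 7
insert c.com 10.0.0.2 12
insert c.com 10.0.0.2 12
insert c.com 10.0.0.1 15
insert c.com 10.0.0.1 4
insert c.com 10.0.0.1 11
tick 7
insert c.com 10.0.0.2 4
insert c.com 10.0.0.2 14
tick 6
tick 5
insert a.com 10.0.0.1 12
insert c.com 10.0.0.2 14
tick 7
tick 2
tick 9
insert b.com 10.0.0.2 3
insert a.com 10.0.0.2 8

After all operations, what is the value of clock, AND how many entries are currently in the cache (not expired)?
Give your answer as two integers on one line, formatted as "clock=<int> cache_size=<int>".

Op 1: tick 13 -> clock=13.
Op 2: insert c.com -> 10.0.0.2 (expiry=13+13=26). clock=13
Op 3: tick 15 -> clock=28. purged={c.com}
Op 4: insert b.com -> 10.0.0.1 (expiry=28+8=36). clock=28
Op 5: tick 6 -> clock=34.
Op 6: insert c.com -> 10.0.0.2 (expiry=34+8=42). clock=34
Op 7: insert a.com -> 10.0.0.1 (expiry=34+7=41). clock=34
Op 8: insert c.com -> 10.0.0.2 (expiry=34+12=46). clock=34
Op 9: insert c.com -> 10.0.0.2 (expiry=34+12=46). clock=34
Op 10: insert c.com -> 10.0.0.1 (expiry=34+15=49). clock=34
Op 11: insert c.com -> 10.0.0.1 (expiry=34+4=38). clock=34
Op 12: insert c.com -> 10.0.0.1 (expiry=34+11=45). clock=34
Op 13: tick 7 -> clock=41. purged={a.com,b.com}
Op 14: insert c.com -> 10.0.0.2 (expiry=41+4=45). clock=41
Op 15: insert c.com -> 10.0.0.2 (expiry=41+14=55). clock=41
Op 16: tick 6 -> clock=47.
Op 17: tick 5 -> clock=52.
Op 18: insert a.com -> 10.0.0.1 (expiry=52+12=64). clock=52
Op 19: insert c.com -> 10.0.0.2 (expiry=52+14=66). clock=52
Op 20: tick 7 -> clock=59.
Op 21: tick 2 -> clock=61.
Op 22: tick 9 -> clock=70. purged={a.com,c.com}
Op 23: insert b.com -> 10.0.0.2 (expiry=70+3=73). clock=70
Op 24: insert a.com -> 10.0.0.2 (expiry=70+8=78). clock=70
Final clock = 70
Final cache (unexpired): {a.com,b.com} -> size=2

Answer: clock=70 cache_size=2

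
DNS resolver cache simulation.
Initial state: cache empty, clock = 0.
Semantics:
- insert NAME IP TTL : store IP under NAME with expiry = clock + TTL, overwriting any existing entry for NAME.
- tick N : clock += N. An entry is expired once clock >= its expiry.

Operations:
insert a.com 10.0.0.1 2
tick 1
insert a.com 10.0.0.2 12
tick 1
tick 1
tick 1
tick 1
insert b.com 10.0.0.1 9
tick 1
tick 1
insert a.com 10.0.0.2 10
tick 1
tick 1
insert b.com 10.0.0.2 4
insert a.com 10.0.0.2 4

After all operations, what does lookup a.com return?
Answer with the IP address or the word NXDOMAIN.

Answer: 10.0.0.2

Derivation:
Op 1: insert a.com -> 10.0.0.1 (expiry=0+2=2). clock=0
Op 2: tick 1 -> clock=1.
Op 3: insert a.com -> 10.0.0.2 (expiry=1+12=13). clock=1
Op 4: tick 1 -> clock=2.
Op 5: tick 1 -> clock=3.
Op 6: tick 1 -> clock=4.
Op 7: tick 1 -> clock=5.
Op 8: insert b.com -> 10.0.0.1 (expiry=5+9=14). clock=5
Op 9: tick 1 -> clock=6.
Op 10: tick 1 -> clock=7.
Op 11: insert a.com -> 10.0.0.2 (expiry=7+10=17). clock=7
Op 12: tick 1 -> clock=8.
Op 13: tick 1 -> clock=9.
Op 14: insert b.com -> 10.0.0.2 (expiry=9+4=13). clock=9
Op 15: insert a.com -> 10.0.0.2 (expiry=9+4=13). clock=9
lookup a.com: present, ip=10.0.0.2 expiry=13 > clock=9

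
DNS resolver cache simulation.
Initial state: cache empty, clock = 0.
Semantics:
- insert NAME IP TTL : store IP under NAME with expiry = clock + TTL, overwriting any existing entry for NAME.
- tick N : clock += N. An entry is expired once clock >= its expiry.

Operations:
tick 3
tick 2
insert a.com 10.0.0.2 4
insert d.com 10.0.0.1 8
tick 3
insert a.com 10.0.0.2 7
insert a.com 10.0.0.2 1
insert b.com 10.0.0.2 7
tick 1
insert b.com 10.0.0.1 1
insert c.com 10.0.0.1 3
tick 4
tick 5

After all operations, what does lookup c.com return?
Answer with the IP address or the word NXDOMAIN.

Answer: NXDOMAIN

Derivation:
Op 1: tick 3 -> clock=3.
Op 2: tick 2 -> clock=5.
Op 3: insert a.com -> 10.0.0.2 (expiry=5+4=9). clock=5
Op 4: insert d.com -> 10.0.0.1 (expiry=5+8=13). clock=5
Op 5: tick 3 -> clock=8.
Op 6: insert a.com -> 10.0.0.2 (expiry=8+7=15). clock=8
Op 7: insert a.com -> 10.0.0.2 (expiry=8+1=9). clock=8
Op 8: insert b.com -> 10.0.0.2 (expiry=8+7=15). clock=8
Op 9: tick 1 -> clock=9. purged={a.com}
Op 10: insert b.com -> 10.0.0.1 (expiry=9+1=10). clock=9
Op 11: insert c.com -> 10.0.0.1 (expiry=9+3=12). clock=9
Op 12: tick 4 -> clock=13. purged={b.com,c.com,d.com}
Op 13: tick 5 -> clock=18.
lookup c.com: not in cache (expired or never inserted)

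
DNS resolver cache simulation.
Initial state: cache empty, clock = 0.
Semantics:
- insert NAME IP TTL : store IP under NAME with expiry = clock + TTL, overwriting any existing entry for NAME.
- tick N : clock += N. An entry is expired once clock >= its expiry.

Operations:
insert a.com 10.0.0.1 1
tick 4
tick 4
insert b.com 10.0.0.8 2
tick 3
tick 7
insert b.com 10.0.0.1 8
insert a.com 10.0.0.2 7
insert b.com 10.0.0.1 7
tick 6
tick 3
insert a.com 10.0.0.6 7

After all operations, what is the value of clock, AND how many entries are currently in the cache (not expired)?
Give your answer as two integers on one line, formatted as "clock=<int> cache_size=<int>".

Answer: clock=27 cache_size=1

Derivation:
Op 1: insert a.com -> 10.0.0.1 (expiry=0+1=1). clock=0
Op 2: tick 4 -> clock=4. purged={a.com}
Op 3: tick 4 -> clock=8.
Op 4: insert b.com -> 10.0.0.8 (expiry=8+2=10). clock=8
Op 5: tick 3 -> clock=11. purged={b.com}
Op 6: tick 7 -> clock=18.
Op 7: insert b.com -> 10.0.0.1 (expiry=18+8=26). clock=18
Op 8: insert a.com -> 10.0.0.2 (expiry=18+7=25). clock=18
Op 9: insert b.com -> 10.0.0.1 (expiry=18+7=25). clock=18
Op 10: tick 6 -> clock=24.
Op 11: tick 3 -> clock=27. purged={a.com,b.com}
Op 12: insert a.com -> 10.0.0.6 (expiry=27+7=34). clock=27
Final clock = 27
Final cache (unexpired): {a.com} -> size=1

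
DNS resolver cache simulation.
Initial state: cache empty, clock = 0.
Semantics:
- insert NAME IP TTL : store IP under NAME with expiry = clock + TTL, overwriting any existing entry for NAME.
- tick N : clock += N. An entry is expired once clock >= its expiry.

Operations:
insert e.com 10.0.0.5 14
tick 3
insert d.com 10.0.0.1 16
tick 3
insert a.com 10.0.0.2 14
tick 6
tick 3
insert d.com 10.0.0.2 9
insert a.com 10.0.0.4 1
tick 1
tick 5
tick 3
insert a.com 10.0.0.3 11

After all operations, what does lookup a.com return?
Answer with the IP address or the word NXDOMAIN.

Op 1: insert e.com -> 10.0.0.5 (expiry=0+14=14). clock=0
Op 2: tick 3 -> clock=3.
Op 3: insert d.com -> 10.0.0.1 (expiry=3+16=19). clock=3
Op 4: tick 3 -> clock=6.
Op 5: insert a.com -> 10.0.0.2 (expiry=6+14=20). clock=6
Op 6: tick 6 -> clock=12.
Op 7: tick 3 -> clock=15. purged={e.com}
Op 8: insert d.com -> 10.0.0.2 (expiry=15+9=24). clock=15
Op 9: insert a.com -> 10.0.0.4 (expiry=15+1=16). clock=15
Op 10: tick 1 -> clock=16. purged={a.com}
Op 11: tick 5 -> clock=21.
Op 12: tick 3 -> clock=24. purged={d.com}
Op 13: insert a.com -> 10.0.0.3 (expiry=24+11=35). clock=24
lookup a.com: present, ip=10.0.0.3 expiry=35 > clock=24

Answer: 10.0.0.3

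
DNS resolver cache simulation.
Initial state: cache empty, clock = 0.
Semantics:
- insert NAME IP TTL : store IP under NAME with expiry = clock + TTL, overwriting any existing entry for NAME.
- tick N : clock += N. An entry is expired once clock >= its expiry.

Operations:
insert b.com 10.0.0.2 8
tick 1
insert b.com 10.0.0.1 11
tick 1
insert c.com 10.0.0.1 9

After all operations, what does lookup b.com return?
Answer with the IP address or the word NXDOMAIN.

Op 1: insert b.com -> 10.0.0.2 (expiry=0+8=8). clock=0
Op 2: tick 1 -> clock=1.
Op 3: insert b.com -> 10.0.0.1 (expiry=1+11=12). clock=1
Op 4: tick 1 -> clock=2.
Op 5: insert c.com -> 10.0.0.1 (expiry=2+9=11). clock=2
lookup b.com: present, ip=10.0.0.1 expiry=12 > clock=2

Answer: 10.0.0.1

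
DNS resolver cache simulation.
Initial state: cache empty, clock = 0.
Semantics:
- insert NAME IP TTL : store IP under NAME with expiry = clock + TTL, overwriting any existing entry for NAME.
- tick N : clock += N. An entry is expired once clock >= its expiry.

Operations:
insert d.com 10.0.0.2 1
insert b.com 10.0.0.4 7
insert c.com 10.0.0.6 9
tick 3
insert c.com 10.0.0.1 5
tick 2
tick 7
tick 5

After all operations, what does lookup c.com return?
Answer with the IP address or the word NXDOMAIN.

Op 1: insert d.com -> 10.0.0.2 (expiry=0+1=1). clock=0
Op 2: insert b.com -> 10.0.0.4 (expiry=0+7=7). clock=0
Op 3: insert c.com -> 10.0.0.6 (expiry=0+9=9). clock=0
Op 4: tick 3 -> clock=3. purged={d.com}
Op 5: insert c.com -> 10.0.0.1 (expiry=3+5=8). clock=3
Op 6: tick 2 -> clock=5.
Op 7: tick 7 -> clock=12. purged={b.com,c.com}
Op 8: tick 5 -> clock=17.
lookup c.com: not in cache (expired or never inserted)

Answer: NXDOMAIN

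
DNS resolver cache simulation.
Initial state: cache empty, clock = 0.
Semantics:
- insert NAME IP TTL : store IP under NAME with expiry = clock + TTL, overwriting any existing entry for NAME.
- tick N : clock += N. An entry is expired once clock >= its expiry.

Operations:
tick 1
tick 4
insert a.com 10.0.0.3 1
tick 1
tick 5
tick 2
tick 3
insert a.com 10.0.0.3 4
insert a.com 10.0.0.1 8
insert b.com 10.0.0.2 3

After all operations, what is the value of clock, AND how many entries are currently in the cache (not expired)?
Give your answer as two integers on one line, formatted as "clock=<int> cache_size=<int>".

Answer: clock=16 cache_size=2

Derivation:
Op 1: tick 1 -> clock=1.
Op 2: tick 4 -> clock=5.
Op 3: insert a.com -> 10.0.0.3 (expiry=5+1=6). clock=5
Op 4: tick 1 -> clock=6. purged={a.com}
Op 5: tick 5 -> clock=11.
Op 6: tick 2 -> clock=13.
Op 7: tick 3 -> clock=16.
Op 8: insert a.com -> 10.0.0.3 (expiry=16+4=20). clock=16
Op 9: insert a.com -> 10.0.0.1 (expiry=16+8=24). clock=16
Op 10: insert b.com -> 10.0.0.2 (expiry=16+3=19). clock=16
Final clock = 16
Final cache (unexpired): {a.com,b.com} -> size=2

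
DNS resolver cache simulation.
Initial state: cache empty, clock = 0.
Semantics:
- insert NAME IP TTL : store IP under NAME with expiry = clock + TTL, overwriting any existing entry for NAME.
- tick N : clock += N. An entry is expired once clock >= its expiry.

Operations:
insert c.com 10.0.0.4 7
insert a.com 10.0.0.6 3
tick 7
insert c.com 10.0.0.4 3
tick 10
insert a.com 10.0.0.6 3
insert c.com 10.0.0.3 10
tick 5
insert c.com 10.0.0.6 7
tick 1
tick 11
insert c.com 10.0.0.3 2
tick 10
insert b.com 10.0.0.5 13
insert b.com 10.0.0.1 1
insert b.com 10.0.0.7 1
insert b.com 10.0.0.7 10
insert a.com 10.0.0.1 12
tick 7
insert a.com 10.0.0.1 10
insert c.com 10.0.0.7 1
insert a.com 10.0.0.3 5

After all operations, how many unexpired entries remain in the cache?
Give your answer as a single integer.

Op 1: insert c.com -> 10.0.0.4 (expiry=0+7=7). clock=0
Op 2: insert a.com -> 10.0.0.6 (expiry=0+3=3). clock=0
Op 3: tick 7 -> clock=7. purged={a.com,c.com}
Op 4: insert c.com -> 10.0.0.4 (expiry=7+3=10). clock=7
Op 5: tick 10 -> clock=17. purged={c.com}
Op 6: insert a.com -> 10.0.0.6 (expiry=17+3=20). clock=17
Op 7: insert c.com -> 10.0.0.3 (expiry=17+10=27). clock=17
Op 8: tick 5 -> clock=22. purged={a.com}
Op 9: insert c.com -> 10.0.0.6 (expiry=22+7=29). clock=22
Op 10: tick 1 -> clock=23.
Op 11: tick 11 -> clock=34. purged={c.com}
Op 12: insert c.com -> 10.0.0.3 (expiry=34+2=36). clock=34
Op 13: tick 10 -> clock=44. purged={c.com}
Op 14: insert b.com -> 10.0.0.5 (expiry=44+13=57). clock=44
Op 15: insert b.com -> 10.0.0.1 (expiry=44+1=45). clock=44
Op 16: insert b.com -> 10.0.0.7 (expiry=44+1=45). clock=44
Op 17: insert b.com -> 10.0.0.7 (expiry=44+10=54). clock=44
Op 18: insert a.com -> 10.0.0.1 (expiry=44+12=56). clock=44
Op 19: tick 7 -> clock=51.
Op 20: insert a.com -> 10.0.0.1 (expiry=51+10=61). clock=51
Op 21: insert c.com -> 10.0.0.7 (expiry=51+1=52). clock=51
Op 22: insert a.com -> 10.0.0.3 (expiry=51+5=56). clock=51
Final cache (unexpired): {a.com,b.com,c.com} -> size=3

Answer: 3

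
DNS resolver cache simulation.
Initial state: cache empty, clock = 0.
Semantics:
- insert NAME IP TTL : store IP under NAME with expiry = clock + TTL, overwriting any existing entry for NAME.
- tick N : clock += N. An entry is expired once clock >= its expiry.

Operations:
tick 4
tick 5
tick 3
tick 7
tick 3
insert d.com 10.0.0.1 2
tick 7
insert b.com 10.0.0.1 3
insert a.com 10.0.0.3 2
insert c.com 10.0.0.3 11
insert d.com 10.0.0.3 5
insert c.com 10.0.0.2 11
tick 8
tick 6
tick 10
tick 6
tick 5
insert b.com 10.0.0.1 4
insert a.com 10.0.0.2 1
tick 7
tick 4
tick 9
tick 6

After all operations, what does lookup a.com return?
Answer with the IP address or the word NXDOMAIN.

Answer: NXDOMAIN

Derivation:
Op 1: tick 4 -> clock=4.
Op 2: tick 5 -> clock=9.
Op 3: tick 3 -> clock=12.
Op 4: tick 7 -> clock=19.
Op 5: tick 3 -> clock=22.
Op 6: insert d.com -> 10.0.0.1 (expiry=22+2=24). clock=22
Op 7: tick 7 -> clock=29. purged={d.com}
Op 8: insert b.com -> 10.0.0.1 (expiry=29+3=32). clock=29
Op 9: insert a.com -> 10.0.0.3 (expiry=29+2=31). clock=29
Op 10: insert c.com -> 10.0.0.3 (expiry=29+11=40). clock=29
Op 11: insert d.com -> 10.0.0.3 (expiry=29+5=34). clock=29
Op 12: insert c.com -> 10.0.0.2 (expiry=29+11=40). clock=29
Op 13: tick 8 -> clock=37. purged={a.com,b.com,d.com}
Op 14: tick 6 -> clock=43. purged={c.com}
Op 15: tick 10 -> clock=53.
Op 16: tick 6 -> clock=59.
Op 17: tick 5 -> clock=64.
Op 18: insert b.com -> 10.0.0.1 (expiry=64+4=68). clock=64
Op 19: insert a.com -> 10.0.0.2 (expiry=64+1=65). clock=64
Op 20: tick 7 -> clock=71. purged={a.com,b.com}
Op 21: tick 4 -> clock=75.
Op 22: tick 9 -> clock=84.
Op 23: tick 6 -> clock=90.
lookup a.com: not in cache (expired or never inserted)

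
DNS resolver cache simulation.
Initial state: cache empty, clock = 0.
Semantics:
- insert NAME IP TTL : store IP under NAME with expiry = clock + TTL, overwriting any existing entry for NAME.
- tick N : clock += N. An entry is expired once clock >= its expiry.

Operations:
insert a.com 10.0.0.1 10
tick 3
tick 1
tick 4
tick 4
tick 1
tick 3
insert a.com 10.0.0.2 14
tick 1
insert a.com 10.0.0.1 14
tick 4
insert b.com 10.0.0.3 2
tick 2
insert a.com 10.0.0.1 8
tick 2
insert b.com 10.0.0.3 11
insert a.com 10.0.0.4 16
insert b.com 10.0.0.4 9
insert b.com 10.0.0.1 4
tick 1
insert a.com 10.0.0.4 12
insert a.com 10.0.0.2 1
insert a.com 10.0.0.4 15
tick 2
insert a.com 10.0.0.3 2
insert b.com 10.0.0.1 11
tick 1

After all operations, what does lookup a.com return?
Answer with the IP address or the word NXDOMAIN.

Op 1: insert a.com -> 10.0.0.1 (expiry=0+10=10). clock=0
Op 2: tick 3 -> clock=3.
Op 3: tick 1 -> clock=4.
Op 4: tick 4 -> clock=8.
Op 5: tick 4 -> clock=12. purged={a.com}
Op 6: tick 1 -> clock=13.
Op 7: tick 3 -> clock=16.
Op 8: insert a.com -> 10.0.0.2 (expiry=16+14=30). clock=16
Op 9: tick 1 -> clock=17.
Op 10: insert a.com -> 10.0.0.1 (expiry=17+14=31). clock=17
Op 11: tick 4 -> clock=21.
Op 12: insert b.com -> 10.0.0.3 (expiry=21+2=23). clock=21
Op 13: tick 2 -> clock=23. purged={b.com}
Op 14: insert a.com -> 10.0.0.1 (expiry=23+8=31). clock=23
Op 15: tick 2 -> clock=25.
Op 16: insert b.com -> 10.0.0.3 (expiry=25+11=36). clock=25
Op 17: insert a.com -> 10.0.0.4 (expiry=25+16=41). clock=25
Op 18: insert b.com -> 10.0.0.4 (expiry=25+9=34). clock=25
Op 19: insert b.com -> 10.0.0.1 (expiry=25+4=29). clock=25
Op 20: tick 1 -> clock=26.
Op 21: insert a.com -> 10.0.0.4 (expiry=26+12=38). clock=26
Op 22: insert a.com -> 10.0.0.2 (expiry=26+1=27). clock=26
Op 23: insert a.com -> 10.0.0.4 (expiry=26+15=41). clock=26
Op 24: tick 2 -> clock=28.
Op 25: insert a.com -> 10.0.0.3 (expiry=28+2=30). clock=28
Op 26: insert b.com -> 10.0.0.1 (expiry=28+11=39). clock=28
Op 27: tick 1 -> clock=29.
lookup a.com: present, ip=10.0.0.3 expiry=30 > clock=29

Answer: 10.0.0.3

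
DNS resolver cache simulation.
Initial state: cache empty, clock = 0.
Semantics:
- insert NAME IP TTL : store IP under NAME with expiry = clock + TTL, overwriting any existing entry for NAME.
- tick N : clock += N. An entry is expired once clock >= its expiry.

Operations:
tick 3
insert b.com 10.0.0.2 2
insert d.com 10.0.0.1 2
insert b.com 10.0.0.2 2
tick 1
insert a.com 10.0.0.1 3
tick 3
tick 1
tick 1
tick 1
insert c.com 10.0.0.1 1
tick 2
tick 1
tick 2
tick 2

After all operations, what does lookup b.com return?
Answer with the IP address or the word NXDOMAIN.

Answer: NXDOMAIN

Derivation:
Op 1: tick 3 -> clock=3.
Op 2: insert b.com -> 10.0.0.2 (expiry=3+2=5). clock=3
Op 3: insert d.com -> 10.0.0.1 (expiry=3+2=5). clock=3
Op 4: insert b.com -> 10.0.0.2 (expiry=3+2=5). clock=3
Op 5: tick 1 -> clock=4.
Op 6: insert a.com -> 10.0.0.1 (expiry=4+3=7). clock=4
Op 7: tick 3 -> clock=7. purged={a.com,b.com,d.com}
Op 8: tick 1 -> clock=8.
Op 9: tick 1 -> clock=9.
Op 10: tick 1 -> clock=10.
Op 11: insert c.com -> 10.0.0.1 (expiry=10+1=11). clock=10
Op 12: tick 2 -> clock=12. purged={c.com}
Op 13: tick 1 -> clock=13.
Op 14: tick 2 -> clock=15.
Op 15: tick 2 -> clock=17.
lookup b.com: not in cache (expired or never inserted)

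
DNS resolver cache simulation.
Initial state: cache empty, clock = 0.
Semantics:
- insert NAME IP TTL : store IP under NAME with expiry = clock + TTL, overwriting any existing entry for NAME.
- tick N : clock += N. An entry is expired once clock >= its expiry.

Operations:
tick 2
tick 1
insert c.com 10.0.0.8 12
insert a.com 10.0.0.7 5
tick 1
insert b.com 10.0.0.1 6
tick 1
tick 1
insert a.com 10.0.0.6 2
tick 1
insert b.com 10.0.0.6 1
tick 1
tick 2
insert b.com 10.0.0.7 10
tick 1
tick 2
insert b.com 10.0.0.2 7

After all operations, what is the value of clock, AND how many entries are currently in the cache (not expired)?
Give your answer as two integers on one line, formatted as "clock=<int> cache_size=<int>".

Op 1: tick 2 -> clock=2.
Op 2: tick 1 -> clock=3.
Op 3: insert c.com -> 10.0.0.8 (expiry=3+12=15). clock=3
Op 4: insert a.com -> 10.0.0.7 (expiry=3+5=8). clock=3
Op 5: tick 1 -> clock=4.
Op 6: insert b.com -> 10.0.0.1 (expiry=4+6=10). clock=4
Op 7: tick 1 -> clock=5.
Op 8: tick 1 -> clock=6.
Op 9: insert a.com -> 10.0.0.6 (expiry=6+2=8). clock=6
Op 10: tick 1 -> clock=7.
Op 11: insert b.com -> 10.0.0.6 (expiry=7+1=8). clock=7
Op 12: tick 1 -> clock=8. purged={a.com,b.com}
Op 13: tick 2 -> clock=10.
Op 14: insert b.com -> 10.0.0.7 (expiry=10+10=20). clock=10
Op 15: tick 1 -> clock=11.
Op 16: tick 2 -> clock=13.
Op 17: insert b.com -> 10.0.0.2 (expiry=13+7=20). clock=13
Final clock = 13
Final cache (unexpired): {b.com,c.com} -> size=2

Answer: clock=13 cache_size=2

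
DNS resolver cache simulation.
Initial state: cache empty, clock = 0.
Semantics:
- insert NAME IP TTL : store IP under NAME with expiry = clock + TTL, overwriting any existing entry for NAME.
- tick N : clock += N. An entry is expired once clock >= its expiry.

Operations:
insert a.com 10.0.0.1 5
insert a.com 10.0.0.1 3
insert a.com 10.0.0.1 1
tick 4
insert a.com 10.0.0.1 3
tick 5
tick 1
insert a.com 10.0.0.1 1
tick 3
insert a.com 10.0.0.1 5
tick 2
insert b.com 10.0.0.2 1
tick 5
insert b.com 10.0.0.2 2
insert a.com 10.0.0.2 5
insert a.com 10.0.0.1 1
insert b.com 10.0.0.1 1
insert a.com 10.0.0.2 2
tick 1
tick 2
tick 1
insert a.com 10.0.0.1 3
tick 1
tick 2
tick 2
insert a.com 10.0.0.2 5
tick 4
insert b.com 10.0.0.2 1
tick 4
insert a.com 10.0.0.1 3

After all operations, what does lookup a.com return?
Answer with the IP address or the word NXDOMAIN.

Op 1: insert a.com -> 10.0.0.1 (expiry=0+5=5). clock=0
Op 2: insert a.com -> 10.0.0.1 (expiry=0+3=3). clock=0
Op 3: insert a.com -> 10.0.0.1 (expiry=0+1=1). clock=0
Op 4: tick 4 -> clock=4. purged={a.com}
Op 5: insert a.com -> 10.0.0.1 (expiry=4+3=7). clock=4
Op 6: tick 5 -> clock=9. purged={a.com}
Op 7: tick 1 -> clock=10.
Op 8: insert a.com -> 10.0.0.1 (expiry=10+1=11). clock=10
Op 9: tick 3 -> clock=13. purged={a.com}
Op 10: insert a.com -> 10.0.0.1 (expiry=13+5=18). clock=13
Op 11: tick 2 -> clock=15.
Op 12: insert b.com -> 10.0.0.2 (expiry=15+1=16). clock=15
Op 13: tick 5 -> clock=20. purged={a.com,b.com}
Op 14: insert b.com -> 10.0.0.2 (expiry=20+2=22). clock=20
Op 15: insert a.com -> 10.0.0.2 (expiry=20+5=25). clock=20
Op 16: insert a.com -> 10.0.0.1 (expiry=20+1=21). clock=20
Op 17: insert b.com -> 10.0.0.1 (expiry=20+1=21). clock=20
Op 18: insert a.com -> 10.0.0.2 (expiry=20+2=22). clock=20
Op 19: tick 1 -> clock=21. purged={b.com}
Op 20: tick 2 -> clock=23. purged={a.com}
Op 21: tick 1 -> clock=24.
Op 22: insert a.com -> 10.0.0.1 (expiry=24+3=27). clock=24
Op 23: tick 1 -> clock=25.
Op 24: tick 2 -> clock=27. purged={a.com}
Op 25: tick 2 -> clock=29.
Op 26: insert a.com -> 10.0.0.2 (expiry=29+5=34). clock=29
Op 27: tick 4 -> clock=33.
Op 28: insert b.com -> 10.0.0.2 (expiry=33+1=34). clock=33
Op 29: tick 4 -> clock=37. purged={a.com,b.com}
Op 30: insert a.com -> 10.0.0.1 (expiry=37+3=40). clock=37
lookup a.com: present, ip=10.0.0.1 expiry=40 > clock=37

Answer: 10.0.0.1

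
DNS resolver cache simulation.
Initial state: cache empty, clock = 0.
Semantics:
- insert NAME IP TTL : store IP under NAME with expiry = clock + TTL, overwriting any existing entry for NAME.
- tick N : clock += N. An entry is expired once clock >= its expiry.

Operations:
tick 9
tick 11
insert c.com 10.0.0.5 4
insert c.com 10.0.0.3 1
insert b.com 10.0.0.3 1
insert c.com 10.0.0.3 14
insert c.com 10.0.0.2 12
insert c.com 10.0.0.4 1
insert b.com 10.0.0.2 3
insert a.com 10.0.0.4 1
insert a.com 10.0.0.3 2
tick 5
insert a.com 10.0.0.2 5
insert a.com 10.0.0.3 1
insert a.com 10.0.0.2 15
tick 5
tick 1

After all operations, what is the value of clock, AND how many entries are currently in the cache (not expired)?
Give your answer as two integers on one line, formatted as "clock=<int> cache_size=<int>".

Op 1: tick 9 -> clock=9.
Op 2: tick 11 -> clock=20.
Op 3: insert c.com -> 10.0.0.5 (expiry=20+4=24). clock=20
Op 4: insert c.com -> 10.0.0.3 (expiry=20+1=21). clock=20
Op 5: insert b.com -> 10.0.0.3 (expiry=20+1=21). clock=20
Op 6: insert c.com -> 10.0.0.3 (expiry=20+14=34). clock=20
Op 7: insert c.com -> 10.0.0.2 (expiry=20+12=32). clock=20
Op 8: insert c.com -> 10.0.0.4 (expiry=20+1=21). clock=20
Op 9: insert b.com -> 10.0.0.2 (expiry=20+3=23). clock=20
Op 10: insert a.com -> 10.0.0.4 (expiry=20+1=21). clock=20
Op 11: insert a.com -> 10.0.0.3 (expiry=20+2=22). clock=20
Op 12: tick 5 -> clock=25. purged={a.com,b.com,c.com}
Op 13: insert a.com -> 10.0.0.2 (expiry=25+5=30). clock=25
Op 14: insert a.com -> 10.0.0.3 (expiry=25+1=26). clock=25
Op 15: insert a.com -> 10.0.0.2 (expiry=25+15=40). clock=25
Op 16: tick 5 -> clock=30.
Op 17: tick 1 -> clock=31.
Final clock = 31
Final cache (unexpired): {a.com} -> size=1

Answer: clock=31 cache_size=1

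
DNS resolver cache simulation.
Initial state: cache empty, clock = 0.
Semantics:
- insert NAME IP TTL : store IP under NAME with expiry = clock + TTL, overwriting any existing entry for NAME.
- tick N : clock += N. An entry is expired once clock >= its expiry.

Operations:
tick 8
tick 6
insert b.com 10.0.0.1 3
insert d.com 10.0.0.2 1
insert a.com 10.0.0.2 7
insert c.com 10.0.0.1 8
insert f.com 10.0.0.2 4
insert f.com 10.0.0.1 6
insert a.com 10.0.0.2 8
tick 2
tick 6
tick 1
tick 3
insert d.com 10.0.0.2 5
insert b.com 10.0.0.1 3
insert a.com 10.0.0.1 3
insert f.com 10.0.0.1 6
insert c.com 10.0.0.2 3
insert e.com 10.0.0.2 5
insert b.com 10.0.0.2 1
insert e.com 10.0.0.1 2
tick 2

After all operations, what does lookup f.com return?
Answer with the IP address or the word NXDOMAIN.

Op 1: tick 8 -> clock=8.
Op 2: tick 6 -> clock=14.
Op 3: insert b.com -> 10.0.0.1 (expiry=14+3=17). clock=14
Op 4: insert d.com -> 10.0.0.2 (expiry=14+1=15). clock=14
Op 5: insert a.com -> 10.0.0.2 (expiry=14+7=21). clock=14
Op 6: insert c.com -> 10.0.0.1 (expiry=14+8=22). clock=14
Op 7: insert f.com -> 10.0.0.2 (expiry=14+4=18). clock=14
Op 8: insert f.com -> 10.0.0.1 (expiry=14+6=20). clock=14
Op 9: insert a.com -> 10.0.0.2 (expiry=14+8=22). clock=14
Op 10: tick 2 -> clock=16. purged={d.com}
Op 11: tick 6 -> clock=22. purged={a.com,b.com,c.com,f.com}
Op 12: tick 1 -> clock=23.
Op 13: tick 3 -> clock=26.
Op 14: insert d.com -> 10.0.0.2 (expiry=26+5=31). clock=26
Op 15: insert b.com -> 10.0.0.1 (expiry=26+3=29). clock=26
Op 16: insert a.com -> 10.0.0.1 (expiry=26+3=29). clock=26
Op 17: insert f.com -> 10.0.0.1 (expiry=26+6=32). clock=26
Op 18: insert c.com -> 10.0.0.2 (expiry=26+3=29). clock=26
Op 19: insert e.com -> 10.0.0.2 (expiry=26+5=31). clock=26
Op 20: insert b.com -> 10.0.0.2 (expiry=26+1=27). clock=26
Op 21: insert e.com -> 10.0.0.1 (expiry=26+2=28). clock=26
Op 22: tick 2 -> clock=28. purged={b.com,e.com}
lookup f.com: present, ip=10.0.0.1 expiry=32 > clock=28

Answer: 10.0.0.1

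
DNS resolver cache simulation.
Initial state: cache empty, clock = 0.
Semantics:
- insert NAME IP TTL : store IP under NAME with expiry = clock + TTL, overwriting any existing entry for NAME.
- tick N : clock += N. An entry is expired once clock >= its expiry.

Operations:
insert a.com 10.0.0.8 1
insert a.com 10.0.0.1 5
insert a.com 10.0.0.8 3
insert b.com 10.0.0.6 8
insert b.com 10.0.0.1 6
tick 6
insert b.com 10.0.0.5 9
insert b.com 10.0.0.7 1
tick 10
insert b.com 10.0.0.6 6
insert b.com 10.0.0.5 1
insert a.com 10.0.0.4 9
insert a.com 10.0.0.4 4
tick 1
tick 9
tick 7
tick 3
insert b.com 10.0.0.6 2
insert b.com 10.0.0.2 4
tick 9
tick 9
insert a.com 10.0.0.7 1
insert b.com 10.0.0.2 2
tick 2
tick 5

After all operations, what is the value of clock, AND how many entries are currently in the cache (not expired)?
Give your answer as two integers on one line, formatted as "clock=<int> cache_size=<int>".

Op 1: insert a.com -> 10.0.0.8 (expiry=0+1=1). clock=0
Op 2: insert a.com -> 10.0.0.1 (expiry=0+5=5). clock=0
Op 3: insert a.com -> 10.0.0.8 (expiry=0+3=3). clock=0
Op 4: insert b.com -> 10.0.0.6 (expiry=0+8=8). clock=0
Op 5: insert b.com -> 10.0.0.1 (expiry=0+6=6). clock=0
Op 6: tick 6 -> clock=6. purged={a.com,b.com}
Op 7: insert b.com -> 10.0.0.5 (expiry=6+9=15). clock=6
Op 8: insert b.com -> 10.0.0.7 (expiry=6+1=7). clock=6
Op 9: tick 10 -> clock=16. purged={b.com}
Op 10: insert b.com -> 10.0.0.6 (expiry=16+6=22). clock=16
Op 11: insert b.com -> 10.0.0.5 (expiry=16+1=17). clock=16
Op 12: insert a.com -> 10.0.0.4 (expiry=16+9=25). clock=16
Op 13: insert a.com -> 10.0.0.4 (expiry=16+4=20). clock=16
Op 14: tick 1 -> clock=17. purged={b.com}
Op 15: tick 9 -> clock=26. purged={a.com}
Op 16: tick 7 -> clock=33.
Op 17: tick 3 -> clock=36.
Op 18: insert b.com -> 10.0.0.6 (expiry=36+2=38). clock=36
Op 19: insert b.com -> 10.0.0.2 (expiry=36+4=40). clock=36
Op 20: tick 9 -> clock=45. purged={b.com}
Op 21: tick 9 -> clock=54.
Op 22: insert a.com -> 10.0.0.7 (expiry=54+1=55). clock=54
Op 23: insert b.com -> 10.0.0.2 (expiry=54+2=56). clock=54
Op 24: tick 2 -> clock=56. purged={a.com,b.com}
Op 25: tick 5 -> clock=61.
Final clock = 61
Final cache (unexpired): {} -> size=0

Answer: clock=61 cache_size=0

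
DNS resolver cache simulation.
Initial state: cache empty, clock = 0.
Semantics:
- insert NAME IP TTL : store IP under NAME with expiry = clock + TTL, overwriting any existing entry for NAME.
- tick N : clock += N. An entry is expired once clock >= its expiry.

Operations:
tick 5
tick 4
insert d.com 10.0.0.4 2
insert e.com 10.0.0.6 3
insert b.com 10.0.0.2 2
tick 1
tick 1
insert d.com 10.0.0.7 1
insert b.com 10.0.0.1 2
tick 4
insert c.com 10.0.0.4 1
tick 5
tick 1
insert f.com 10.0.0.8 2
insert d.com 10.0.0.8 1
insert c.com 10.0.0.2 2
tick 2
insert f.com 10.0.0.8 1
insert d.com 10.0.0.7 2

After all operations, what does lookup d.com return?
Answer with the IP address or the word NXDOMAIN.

Op 1: tick 5 -> clock=5.
Op 2: tick 4 -> clock=9.
Op 3: insert d.com -> 10.0.0.4 (expiry=9+2=11). clock=9
Op 4: insert e.com -> 10.0.0.6 (expiry=9+3=12). clock=9
Op 5: insert b.com -> 10.0.0.2 (expiry=9+2=11). clock=9
Op 6: tick 1 -> clock=10.
Op 7: tick 1 -> clock=11. purged={b.com,d.com}
Op 8: insert d.com -> 10.0.0.7 (expiry=11+1=12). clock=11
Op 9: insert b.com -> 10.0.0.1 (expiry=11+2=13). clock=11
Op 10: tick 4 -> clock=15. purged={b.com,d.com,e.com}
Op 11: insert c.com -> 10.0.0.4 (expiry=15+1=16). clock=15
Op 12: tick 5 -> clock=20. purged={c.com}
Op 13: tick 1 -> clock=21.
Op 14: insert f.com -> 10.0.0.8 (expiry=21+2=23). clock=21
Op 15: insert d.com -> 10.0.0.8 (expiry=21+1=22). clock=21
Op 16: insert c.com -> 10.0.0.2 (expiry=21+2=23). clock=21
Op 17: tick 2 -> clock=23. purged={c.com,d.com,f.com}
Op 18: insert f.com -> 10.0.0.8 (expiry=23+1=24). clock=23
Op 19: insert d.com -> 10.0.0.7 (expiry=23+2=25). clock=23
lookup d.com: present, ip=10.0.0.7 expiry=25 > clock=23

Answer: 10.0.0.7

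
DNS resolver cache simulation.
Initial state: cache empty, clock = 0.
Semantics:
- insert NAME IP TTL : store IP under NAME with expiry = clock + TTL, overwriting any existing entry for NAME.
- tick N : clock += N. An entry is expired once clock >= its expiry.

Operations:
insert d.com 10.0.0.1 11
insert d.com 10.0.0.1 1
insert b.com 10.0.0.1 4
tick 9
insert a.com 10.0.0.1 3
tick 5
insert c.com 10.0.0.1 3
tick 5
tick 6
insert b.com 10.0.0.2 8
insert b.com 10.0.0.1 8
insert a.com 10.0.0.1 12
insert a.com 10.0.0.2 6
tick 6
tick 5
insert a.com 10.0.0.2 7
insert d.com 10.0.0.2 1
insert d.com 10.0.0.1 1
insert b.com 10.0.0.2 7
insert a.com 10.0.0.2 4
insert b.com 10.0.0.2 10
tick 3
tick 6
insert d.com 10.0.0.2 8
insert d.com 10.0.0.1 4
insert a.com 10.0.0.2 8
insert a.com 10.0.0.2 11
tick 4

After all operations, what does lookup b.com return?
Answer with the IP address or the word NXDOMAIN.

Answer: NXDOMAIN

Derivation:
Op 1: insert d.com -> 10.0.0.1 (expiry=0+11=11). clock=0
Op 2: insert d.com -> 10.0.0.1 (expiry=0+1=1). clock=0
Op 3: insert b.com -> 10.0.0.1 (expiry=0+4=4). clock=0
Op 4: tick 9 -> clock=9. purged={b.com,d.com}
Op 5: insert a.com -> 10.0.0.1 (expiry=9+3=12). clock=9
Op 6: tick 5 -> clock=14. purged={a.com}
Op 7: insert c.com -> 10.0.0.1 (expiry=14+3=17). clock=14
Op 8: tick 5 -> clock=19. purged={c.com}
Op 9: tick 6 -> clock=25.
Op 10: insert b.com -> 10.0.0.2 (expiry=25+8=33). clock=25
Op 11: insert b.com -> 10.0.0.1 (expiry=25+8=33). clock=25
Op 12: insert a.com -> 10.0.0.1 (expiry=25+12=37). clock=25
Op 13: insert a.com -> 10.0.0.2 (expiry=25+6=31). clock=25
Op 14: tick 6 -> clock=31. purged={a.com}
Op 15: tick 5 -> clock=36. purged={b.com}
Op 16: insert a.com -> 10.0.0.2 (expiry=36+7=43). clock=36
Op 17: insert d.com -> 10.0.0.2 (expiry=36+1=37). clock=36
Op 18: insert d.com -> 10.0.0.1 (expiry=36+1=37). clock=36
Op 19: insert b.com -> 10.0.0.2 (expiry=36+7=43). clock=36
Op 20: insert a.com -> 10.0.0.2 (expiry=36+4=40). clock=36
Op 21: insert b.com -> 10.0.0.2 (expiry=36+10=46). clock=36
Op 22: tick 3 -> clock=39. purged={d.com}
Op 23: tick 6 -> clock=45. purged={a.com}
Op 24: insert d.com -> 10.0.0.2 (expiry=45+8=53). clock=45
Op 25: insert d.com -> 10.0.0.1 (expiry=45+4=49). clock=45
Op 26: insert a.com -> 10.0.0.2 (expiry=45+8=53). clock=45
Op 27: insert a.com -> 10.0.0.2 (expiry=45+11=56). clock=45
Op 28: tick 4 -> clock=49. purged={b.com,d.com}
lookup b.com: not in cache (expired or never inserted)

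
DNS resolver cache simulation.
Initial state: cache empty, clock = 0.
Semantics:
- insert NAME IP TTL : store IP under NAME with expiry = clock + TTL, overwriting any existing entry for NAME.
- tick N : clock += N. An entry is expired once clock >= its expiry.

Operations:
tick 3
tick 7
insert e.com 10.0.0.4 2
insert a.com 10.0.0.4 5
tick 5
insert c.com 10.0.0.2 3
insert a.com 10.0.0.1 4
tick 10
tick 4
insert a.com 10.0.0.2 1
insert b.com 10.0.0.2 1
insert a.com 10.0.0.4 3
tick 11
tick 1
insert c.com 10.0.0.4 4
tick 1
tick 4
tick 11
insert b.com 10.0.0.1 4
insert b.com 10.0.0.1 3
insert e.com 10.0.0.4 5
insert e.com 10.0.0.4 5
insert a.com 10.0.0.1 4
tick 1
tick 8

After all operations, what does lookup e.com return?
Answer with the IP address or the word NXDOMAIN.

Answer: NXDOMAIN

Derivation:
Op 1: tick 3 -> clock=3.
Op 2: tick 7 -> clock=10.
Op 3: insert e.com -> 10.0.0.4 (expiry=10+2=12). clock=10
Op 4: insert a.com -> 10.0.0.4 (expiry=10+5=15). clock=10
Op 5: tick 5 -> clock=15. purged={a.com,e.com}
Op 6: insert c.com -> 10.0.0.2 (expiry=15+3=18). clock=15
Op 7: insert a.com -> 10.0.0.1 (expiry=15+4=19). clock=15
Op 8: tick 10 -> clock=25. purged={a.com,c.com}
Op 9: tick 4 -> clock=29.
Op 10: insert a.com -> 10.0.0.2 (expiry=29+1=30). clock=29
Op 11: insert b.com -> 10.0.0.2 (expiry=29+1=30). clock=29
Op 12: insert a.com -> 10.0.0.4 (expiry=29+3=32). clock=29
Op 13: tick 11 -> clock=40. purged={a.com,b.com}
Op 14: tick 1 -> clock=41.
Op 15: insert c.com -> 10.0.0.4 (expiry=41+4=45). clock=41
Op 16: tick 1 -> clock=42.
Op 17: tick 4 -> clock=46. purged={c.com}
Op 18: tick 11 -> clock=57.
Op 19: insert b.com -> 10.0.0.1 (expiry=57+4=61). clock=57
Op 20: insert b.com -> 10.0.0.1 (expiry=57+3=60). clock=57
Op 21: insert e.com -> 10.0.0.4 (expiry=57+5=62). clock=57
Op 22: insert e.com -> 10.0.0.4 (expiry=57+5=62). clock=57
Op 23: insert a.com -> 10.0.0.1 (expiry=57+4=61). clock=57
Op 24: tick 1 -> clock=58.
Op 25: tick 8 -> clock=66. purged={a.com,b.com,e.com}
lookup e.com: not in cache (expired or never inserted)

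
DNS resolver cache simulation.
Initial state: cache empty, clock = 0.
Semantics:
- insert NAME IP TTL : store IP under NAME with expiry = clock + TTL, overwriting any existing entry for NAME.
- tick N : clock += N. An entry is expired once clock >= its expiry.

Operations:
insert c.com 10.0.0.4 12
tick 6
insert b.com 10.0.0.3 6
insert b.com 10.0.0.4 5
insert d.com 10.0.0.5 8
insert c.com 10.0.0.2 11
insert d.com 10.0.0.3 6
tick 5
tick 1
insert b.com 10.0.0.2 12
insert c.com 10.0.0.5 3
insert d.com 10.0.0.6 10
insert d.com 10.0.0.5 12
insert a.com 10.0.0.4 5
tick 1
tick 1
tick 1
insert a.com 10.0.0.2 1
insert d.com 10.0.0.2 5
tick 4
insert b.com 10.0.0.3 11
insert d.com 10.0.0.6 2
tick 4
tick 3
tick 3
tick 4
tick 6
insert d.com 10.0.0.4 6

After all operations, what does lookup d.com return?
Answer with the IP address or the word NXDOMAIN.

Op 1: insert c.com -> 10.0.0.4 (expiry=0+12=12). clock=0
Op 2: tick 6 -> clock=6.
Op 3: insert b.com -> 10.0.0.3 (expiry=6+6=12). clock=6
Op 4: insert b.com -> 10.0.0.4 (expiry=6+5=11). clock=6
Op 5: insert d.com -> 10.0.0.5 (expiry=6+8=14). clock=6
Op 6: insert c.com -> 10.0.0.2 (expiry=6+11=17). clock=6
Op 7: insert d.com -> 10.0.0.3 (expiry=6+6=12). clock=6
Op 8: tick 5 -> clock=11. purged={b.com}
Op 9: tick 1 -> clock=12. purged={d.com}
Op 10: insert b.com -> 10.0.0.2 (expiry=12+12=24). clock=12
Op 11: insert c.com -> 10.0.0.5 (expiry=12+3=15). clock=12
Op 12: insert d.com -> 10.0.0.6 (expiry=12+10=22). clock=12
Op 13: insert d.com -> 10.0.0.5 (expiry=12+12=24). clock=12
Op 14: insert a.com -> 10.0.0.4 (expiry=12+5=17). clock=12
Op 15: tick 1 -> clock=13.
Op 16: tick 1 -> clock=14.
Op 17: tick 1 -> clock=15. purged={c.com}
Op 18: insert a.com -> 10.0.0.2 (expiry=15+1=16). clock=15
Op 19: insert d.com -> 10.0.0.2 (expiry=15+5=20). clock=15
Op 20: tick 4 -> clock=19. purged={a.com}
Op 21: insert b.com -> 10.0.0.3 (expiry=19+11=30). clock=19
Op 22: insert d.com -> 10.0.0.6 (expiry=19+2=21). clock=19
Op 23: tick 4 -> clock=23. purged={d.com}
Op 24: tick 3 -> clock=26.
Op 25: tick 3 -> clock=29.
Op 26: tick 4 -> clock=33. purged={b.com}
Op 27: tick 6 -> clock=39.
Op 28: insert d.com -> 10.0.0.4 (expiry=39+6=45). clock=39
lookup d.com: present, ip=10.0.0.4 expiry=45 > clock=39

Answer: 10.0.0.4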